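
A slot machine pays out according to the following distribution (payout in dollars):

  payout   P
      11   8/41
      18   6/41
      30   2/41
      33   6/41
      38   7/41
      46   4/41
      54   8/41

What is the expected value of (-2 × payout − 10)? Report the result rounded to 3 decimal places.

-75.171

E[-2x-10] = (8/41)·(-32) + (6/41)·(-46) + (2/41)·(-70) + (6/41)·(-76) + (7/41)·(-86) + (4/41)·(-102) + (8/41)·(-118)
     = -3082/41 ≈ -75.171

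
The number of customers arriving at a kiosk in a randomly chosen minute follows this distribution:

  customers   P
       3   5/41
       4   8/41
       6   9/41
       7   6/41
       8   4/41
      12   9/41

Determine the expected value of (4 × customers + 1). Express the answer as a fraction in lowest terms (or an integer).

E[4x+1] = (5/41)·13 + (8/41)·17 + (9/41)·25 + (6/41)·29 + (4/41)·33 + (9/41)·49
     = 1173/41

1173/41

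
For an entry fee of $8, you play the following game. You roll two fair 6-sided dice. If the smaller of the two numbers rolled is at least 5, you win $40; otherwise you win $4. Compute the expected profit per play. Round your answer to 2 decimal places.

$0.00

E[payout] = (8/9)·4 + (1/9)·40 = 8
Expected profit = 8 − 8 = 0 ≈ $0.00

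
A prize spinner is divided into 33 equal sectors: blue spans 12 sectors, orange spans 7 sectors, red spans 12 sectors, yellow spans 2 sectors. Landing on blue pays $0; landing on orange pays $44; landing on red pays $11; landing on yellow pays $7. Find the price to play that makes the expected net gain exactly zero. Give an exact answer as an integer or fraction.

454/33 dollars

E[payout] = (12/33)·0 + (7/33)·44 + (12/33)·11 + (2/33)·7 = 454/33
Fair fee = E[payout] = 454/33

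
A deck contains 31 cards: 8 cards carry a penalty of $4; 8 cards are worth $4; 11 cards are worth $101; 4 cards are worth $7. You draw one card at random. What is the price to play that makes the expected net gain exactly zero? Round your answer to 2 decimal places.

E[payout] = (8/31)·(-4) + (8/31)·4 + (11/31)·101 + (4/31)·7 = 1139/31
Fair fee = E[payout] = 1139/31 ≈ $36.74

$36.74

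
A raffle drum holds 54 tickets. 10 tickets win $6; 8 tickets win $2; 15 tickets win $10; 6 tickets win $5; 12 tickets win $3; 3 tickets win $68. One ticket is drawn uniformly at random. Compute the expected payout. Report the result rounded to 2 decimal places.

$9.19

E[payout] = (10/54)·6 + (8/54)·2 + (15/54)·10 + (6/54)·5 + (12/54)·3 + (3/54)·68 = 248/27
≈ $9.19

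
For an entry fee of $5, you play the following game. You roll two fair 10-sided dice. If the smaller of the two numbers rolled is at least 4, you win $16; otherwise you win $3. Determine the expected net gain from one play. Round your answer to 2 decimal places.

E[payout] = (51/100)·3 + (49/100)·16 = 937/100
Expected profit = 937/100 − 5 = 437/100 ≈ $4.37

$4.37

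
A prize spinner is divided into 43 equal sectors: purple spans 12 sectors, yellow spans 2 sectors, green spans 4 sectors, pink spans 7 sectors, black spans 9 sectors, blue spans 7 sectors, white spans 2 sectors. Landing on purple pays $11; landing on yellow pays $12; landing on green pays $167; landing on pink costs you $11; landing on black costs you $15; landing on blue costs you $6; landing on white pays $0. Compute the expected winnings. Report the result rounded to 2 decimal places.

E[payout] = (12/43)·11 + (2/43)·12 + (4/43)·167 + (7/43)·(-11) + (9/43)·(-15) + (7/43)·(-6) + (2/43)·0 = 570/43
≈ $13.26

$13.26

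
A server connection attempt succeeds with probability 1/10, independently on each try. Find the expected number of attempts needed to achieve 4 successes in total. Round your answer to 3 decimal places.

40.000

By linearity (sum of 4 independent geometric waits), E[trials] = 4/p = 4/(1/10) = 40.
≈ 40.000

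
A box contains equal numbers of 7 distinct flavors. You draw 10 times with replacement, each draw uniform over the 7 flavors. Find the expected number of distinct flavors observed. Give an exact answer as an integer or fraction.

Let Xⱼ=1 if type j appears at least once. P(Xⱼ=1) = 1 − ((7−1)/7)^10 = 222009073/282475249.
E[#distinct] = 7·222009073/282475249 = 222009073/40353607.

222009073/40353607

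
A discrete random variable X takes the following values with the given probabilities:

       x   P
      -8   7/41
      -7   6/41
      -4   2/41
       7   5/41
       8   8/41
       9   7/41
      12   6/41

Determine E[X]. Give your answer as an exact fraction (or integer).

128/41

E[X] = (7/41)·(-8) + (6/41)·(-7) + (2/41)·(-4) + (5/41)·7 + (8/41)·8 + (7/41)·9 + (6/41)·12
     = 128/41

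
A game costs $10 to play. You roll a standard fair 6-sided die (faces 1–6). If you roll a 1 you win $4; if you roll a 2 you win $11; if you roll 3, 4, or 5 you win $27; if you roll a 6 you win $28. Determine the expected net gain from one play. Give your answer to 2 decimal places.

$10.67

E[payout] = (1/6)·4 + (1/6)·11 + (1/2)·27 + (1/6)·28 = 62/3
Expected profit = 62/3 − 10 = 32/3 ≈ $10.67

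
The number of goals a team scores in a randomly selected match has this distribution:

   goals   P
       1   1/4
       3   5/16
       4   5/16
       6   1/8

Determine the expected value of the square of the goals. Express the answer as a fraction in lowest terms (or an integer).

201/16

E[X²] = (1/4)·1 + (5/16)·9 + (5/16)·16 + (1/8)·36
     = 201/16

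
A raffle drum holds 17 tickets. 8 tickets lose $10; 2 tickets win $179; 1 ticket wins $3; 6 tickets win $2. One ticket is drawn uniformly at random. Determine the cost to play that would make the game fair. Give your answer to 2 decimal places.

E[payout] = (8/17)·(-10) + (2/17)·179 + (1/17)·3 + (6/17)·2 = 293/17
Fair fee = E[payout] = 293/17 ≈ $17.24

$17.24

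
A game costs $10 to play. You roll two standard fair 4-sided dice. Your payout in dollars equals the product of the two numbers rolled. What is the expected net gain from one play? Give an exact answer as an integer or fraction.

Distribution of the product of the two numbers rolled: 1 w.p. 1/16, 2 w.p. 1/8, 3 w.p. 1/8, 4 w.p. 3/16, 6 w.p. 1/8, 8 w.p. 1/8, …
E[payout] = (1/16)·1 + (1/8)·2 + (1/8)·3 + (3/16)·4 + (1/8)·6 + (1/8)·8 + (1/16)·9 + (1/8)·12 + (1/16)·16 = 25/4
Expected profit = 25/4 − 10 = -15/4

-15/4 dollars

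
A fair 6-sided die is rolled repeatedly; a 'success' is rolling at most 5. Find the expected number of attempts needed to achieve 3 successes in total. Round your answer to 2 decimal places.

By linearity (sum of 3 independent geometric waits), E[trials] = 3/p = 3/(5/6) = 18/5.
≈ 3.60

3.60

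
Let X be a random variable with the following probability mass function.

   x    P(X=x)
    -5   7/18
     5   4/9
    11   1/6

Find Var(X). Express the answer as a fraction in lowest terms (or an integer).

E[X] = (7/18)·(-5) + (4/9)·5 + (1/6)·11 = 19/9
E[X²] = (7/18)·25 + (4/9)·25 + (1/6)·121 = 41
Var(X) = 41 − (19/9)² = 2960/81

2960/81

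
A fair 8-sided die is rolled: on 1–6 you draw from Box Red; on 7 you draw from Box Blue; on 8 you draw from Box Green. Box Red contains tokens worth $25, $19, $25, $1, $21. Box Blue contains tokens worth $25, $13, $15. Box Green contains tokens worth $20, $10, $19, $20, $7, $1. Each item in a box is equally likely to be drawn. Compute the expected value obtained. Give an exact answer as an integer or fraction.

1397/80 dollars

E[X | Box Red] = (25 + 19 + 25 + 1 + 21)/5 = 91/5
E[X | Box Blue] = (25 + 13 + 15)/3 = 53/3
E[X | Box Green] = (20 + 10 + 19 + 20 + 7 + 1)/6 = 77/6
E[X] = (3/4)·91/5 + (1/8)·53/3 + (1/8)·77/6 = 1397/80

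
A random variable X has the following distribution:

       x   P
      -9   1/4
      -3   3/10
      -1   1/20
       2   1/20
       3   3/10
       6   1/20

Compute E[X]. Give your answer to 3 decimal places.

-1.900

E[X] = (1/4)·(-9) + (3/10)·(-3) + (1/20)·(-1) + (1/20)·2 + (3/10)·3 + (1/20)·6
     = -19/10 ≈ -1.900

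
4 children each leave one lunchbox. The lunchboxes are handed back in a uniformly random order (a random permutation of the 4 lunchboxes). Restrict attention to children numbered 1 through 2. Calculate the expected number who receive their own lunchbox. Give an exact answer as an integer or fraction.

Let Xᵢ = 1 if person i gets their own lunchbox. For each i, P(Xᵢ=1) = 1/4.
By linearity of expectation, E[X₁+…+X_2] = 2·(1/4) = 1/2.

1/2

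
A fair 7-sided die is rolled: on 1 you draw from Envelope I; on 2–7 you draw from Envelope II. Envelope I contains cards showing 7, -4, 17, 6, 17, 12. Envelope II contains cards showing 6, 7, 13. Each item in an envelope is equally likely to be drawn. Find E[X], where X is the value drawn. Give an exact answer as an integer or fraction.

E[X | Envelope I] = (7 − 4 + 17 + 6 + 17 + 12)/6 = 55/6
E[X | Envelope II] = (6 + 7 + 13)/3 = 26/3
E[X] = (1/7)·55/6 + (6/7)·26/3 = 367/42

367/42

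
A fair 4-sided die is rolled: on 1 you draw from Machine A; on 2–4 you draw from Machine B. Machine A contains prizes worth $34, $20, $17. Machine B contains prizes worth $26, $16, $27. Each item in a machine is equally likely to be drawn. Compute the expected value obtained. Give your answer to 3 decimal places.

$23.167

E[X | Machine A] = (34 + 20 + 17)/3 = 71/3
E[X | Machine B] = (26 + 16 + 27)/3 = 23
E[X] = (1/4)·71/3 + (3/4)·23 = 139/6 ≈ 23.167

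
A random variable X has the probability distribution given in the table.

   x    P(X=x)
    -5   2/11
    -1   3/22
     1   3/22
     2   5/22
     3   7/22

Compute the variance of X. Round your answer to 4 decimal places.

E[X] = (2/11)·(-5) + (3/22)·(-1) + (3/22)·1 + (5/22)·2 + (7/22)·3 = 1/2
E[X²] = (2/11)·25 + (3/22)·1 + (3/22)·1 + (5/22)·4 + (7/22)·9 = 189/22
Var(X) = 189/22 − (1/2)² = 367/44 ≈ 8.3409

8.3409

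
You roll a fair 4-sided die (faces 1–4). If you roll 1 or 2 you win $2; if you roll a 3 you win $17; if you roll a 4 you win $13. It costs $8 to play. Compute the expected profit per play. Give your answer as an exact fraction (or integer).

E[payout] = (1/2)·2 + (1/4)·13 + (1/4)·17 = 17/2
Expected profit = 17/2 − 8 = 1/2

1/2 dollars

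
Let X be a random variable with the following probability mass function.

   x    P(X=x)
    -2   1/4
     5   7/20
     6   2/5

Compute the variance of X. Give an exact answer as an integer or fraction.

E[X] = (1/4)·(-2) + (7/20)·5 + (2/5)·6 = 73/20
E[X²] = (1/4)·4 + (7/20)·25 + (2/5)·36 = 483/20
Var(X) = 483/20 − (73/20)² = 4331/400

4331/400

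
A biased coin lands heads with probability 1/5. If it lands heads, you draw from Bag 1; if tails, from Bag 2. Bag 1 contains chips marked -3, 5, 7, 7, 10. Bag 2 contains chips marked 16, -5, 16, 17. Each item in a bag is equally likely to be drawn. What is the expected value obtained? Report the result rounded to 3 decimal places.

E[X | Bag 1] = (-3 + 5 + 7 + 7 + 10)/5 = 26/5
E[X | Bag 2] = (16 − 5 + 16 + 17)/4 = 11
E[X] = (1/5)·26/5 + (4/5)·11 = 246/25 ≈ 9.840

9.840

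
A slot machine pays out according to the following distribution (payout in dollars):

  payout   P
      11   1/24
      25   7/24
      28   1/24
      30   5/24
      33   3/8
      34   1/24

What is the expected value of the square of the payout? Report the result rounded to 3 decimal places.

864.042

E[X²] = (1/24)·121 + (7/24)·625 + (1/24)·784 + (5/24)·900 + (3/8)·1089 + (1/24)·1156
     = 20737/24 ≈ 864.042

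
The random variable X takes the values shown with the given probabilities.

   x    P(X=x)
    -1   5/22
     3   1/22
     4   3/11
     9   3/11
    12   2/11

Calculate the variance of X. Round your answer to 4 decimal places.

E[X] = (5/22)·(-1) + (1/22)·3 + (3/11)·4 + (3/11)·9 + (2/11)·12 = 62/11
E[X²] = (5/22)·1 + (1/22)·9 + (3/11)·16 + (3/11)·81 + (2/11)·144 = 586/11
Var(X) = 586/11 − (62/11)² = 2602/121 ≈ 21.5041

21.5041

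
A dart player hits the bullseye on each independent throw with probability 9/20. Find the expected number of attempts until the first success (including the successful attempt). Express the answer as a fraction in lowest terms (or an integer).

For a geometric distribution, E[trials] = 1/p = 1/(9/20) = 20/9.

20/9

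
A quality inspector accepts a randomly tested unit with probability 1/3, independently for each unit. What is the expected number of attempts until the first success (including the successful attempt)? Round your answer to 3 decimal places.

For a geometric distribution, E[trials] = 1/p = 1/(1/3) = 3.
≈ 3.000

3.000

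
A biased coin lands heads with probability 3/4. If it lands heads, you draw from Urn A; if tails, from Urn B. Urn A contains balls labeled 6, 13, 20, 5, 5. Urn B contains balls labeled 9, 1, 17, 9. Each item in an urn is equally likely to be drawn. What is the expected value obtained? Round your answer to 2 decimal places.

E[X | Urn A] = (6 + 13 + 20 + 5 + 5)/5 = 49/5
E[X | Urn B] = (9 + 1 + 17 + 9)/4 = 9
E[X] = (3/4)·49/5 + (1/4)·9 = 48/5 ≈ 9.60

9.60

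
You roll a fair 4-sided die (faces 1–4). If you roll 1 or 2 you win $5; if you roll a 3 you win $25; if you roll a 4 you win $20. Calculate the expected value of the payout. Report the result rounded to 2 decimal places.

$13.75

E[payout] = (1/2)·5 + (1/4)·20 + (1/4)·25 = 55/4
≈ $13.75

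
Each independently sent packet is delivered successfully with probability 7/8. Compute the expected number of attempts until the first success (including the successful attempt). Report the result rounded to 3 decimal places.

1.143

For a geometric distribution, E[trials] = 1/p = 1/(7/8) = 8/7.
≈ 1.143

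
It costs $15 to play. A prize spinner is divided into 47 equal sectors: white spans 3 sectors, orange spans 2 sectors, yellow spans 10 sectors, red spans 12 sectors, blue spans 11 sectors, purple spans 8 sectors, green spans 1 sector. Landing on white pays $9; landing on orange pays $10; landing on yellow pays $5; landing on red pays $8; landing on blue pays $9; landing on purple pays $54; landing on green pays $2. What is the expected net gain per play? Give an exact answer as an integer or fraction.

E[payout] = (3/47)·9 + (2/47)·10 + (10/47)·5 + (12/47)·8 + (11/47)·9 + (8/47)·54 + (1/47)·2 = 726/47
Expected profit = 726/47 − 15 = 21/47

21/47 dollars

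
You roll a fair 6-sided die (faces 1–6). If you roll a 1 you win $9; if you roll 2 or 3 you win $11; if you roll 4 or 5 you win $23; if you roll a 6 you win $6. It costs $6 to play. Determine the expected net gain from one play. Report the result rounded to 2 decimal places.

$7.83

E[payout] = (1/6)·6 + (1/6)·9 + (1/3)·11 + (1/3)·23 = 83/6
Expected profit = 83/6 − 6 = 47/6 ≈ $7.83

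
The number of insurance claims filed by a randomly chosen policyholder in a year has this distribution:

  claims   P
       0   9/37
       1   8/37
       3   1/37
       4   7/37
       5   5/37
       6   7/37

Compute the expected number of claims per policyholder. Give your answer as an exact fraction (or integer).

E[X] = (9/37)·0 + (8/37)·1 + (1/37)·3 + (7/37)·4 + (5/37)·5 + (7/37)·6
     = 106/37

106/37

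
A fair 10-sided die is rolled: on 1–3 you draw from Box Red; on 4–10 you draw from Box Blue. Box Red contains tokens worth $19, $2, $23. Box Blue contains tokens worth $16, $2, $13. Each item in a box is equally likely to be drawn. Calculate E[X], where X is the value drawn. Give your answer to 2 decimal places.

E[X | Box Red] = (19 + 2 + 23)/3 = 44/3
E[X | Box Blue] = (16 + 2 + 13)/3 = 31/3
E[X] = (3/10)·44/3 + (7/10)·31/3 = 349/30 ≈ 11.63

$11.63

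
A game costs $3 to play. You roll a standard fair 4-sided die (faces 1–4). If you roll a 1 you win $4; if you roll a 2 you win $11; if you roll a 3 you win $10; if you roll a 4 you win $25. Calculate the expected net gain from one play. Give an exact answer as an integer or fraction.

E[payout] = (1/4)·4 + (1/4)·10 + (1/4)·11 + (1/4)·25 = 25/2
Expected profit = 25/2 − 3 = 19/2

19/2 dollars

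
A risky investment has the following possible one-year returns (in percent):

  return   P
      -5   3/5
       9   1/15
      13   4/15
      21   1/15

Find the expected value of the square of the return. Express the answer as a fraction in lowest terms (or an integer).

1423/15

E[X²] = (3/5)·25 + (1/15)·81 + (4/15)·169 + (1/15)·441
     = 1423/15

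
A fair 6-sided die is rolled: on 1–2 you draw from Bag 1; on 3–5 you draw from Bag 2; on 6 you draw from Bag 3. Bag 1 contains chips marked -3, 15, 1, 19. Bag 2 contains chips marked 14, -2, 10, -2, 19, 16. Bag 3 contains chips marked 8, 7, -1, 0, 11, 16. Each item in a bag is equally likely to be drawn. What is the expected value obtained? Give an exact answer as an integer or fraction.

E[X | Bag 1] = (-3 + 15 + 1 + 19)/4 = 8
E[X | Bag 2] = (14 − 2 + 10 − 2 + 19 + 16)/6 = 55/6
E[X | Bag 3] = (8 + 7 − 1 + 0 + 11 + 16)/6 = 41/6
E[X] = (1/3)·8 + (1/2)·55/6 + (1/6)·41/6 = 151/18

151/18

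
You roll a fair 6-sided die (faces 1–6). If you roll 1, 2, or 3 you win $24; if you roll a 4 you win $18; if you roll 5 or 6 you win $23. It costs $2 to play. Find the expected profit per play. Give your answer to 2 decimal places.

$20.67

E[payout] = (1/6)·18 + (1/3)·23 + (1/2)·24 = 68/3
Expected profit = 68/3 − 2 = 62/3 ≈ $20.67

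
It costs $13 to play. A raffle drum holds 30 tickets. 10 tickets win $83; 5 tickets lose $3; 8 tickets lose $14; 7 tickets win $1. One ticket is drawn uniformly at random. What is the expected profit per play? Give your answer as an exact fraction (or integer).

E[payout] = (10/30)·83 + (5/30)·(-3) + (8/30)·(-14) + (7/30)·1 = 71/3
Expected profit = 71/3 − 13 = 32/3

32/3 dollars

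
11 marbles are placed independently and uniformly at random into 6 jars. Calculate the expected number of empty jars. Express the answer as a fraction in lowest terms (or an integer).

48828125/60466176

Let Xⱼ=1 if jar j is empty. P(Xⱼ=1) = ((6-1)/6)^11 = 48828125/362797056.
By linearity, E[#empty] = 6·48828125/362797056 = 48828125/60466176.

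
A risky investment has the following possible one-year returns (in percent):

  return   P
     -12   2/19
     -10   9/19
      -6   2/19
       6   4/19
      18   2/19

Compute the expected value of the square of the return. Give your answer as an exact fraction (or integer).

108

E[X²] = (2/19)·144 + (9/19)·100 + (2/19)·36 + (4/19)·36 + (2/19)·324
     = 108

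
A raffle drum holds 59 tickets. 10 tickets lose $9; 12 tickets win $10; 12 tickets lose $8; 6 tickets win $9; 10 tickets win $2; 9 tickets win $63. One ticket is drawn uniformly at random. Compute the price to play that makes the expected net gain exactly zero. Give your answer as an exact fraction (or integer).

E[payout] = (10/59)·(-9) + (12/59)·10 + (12/59)·(-8) + (6/59)·9 + (10/59)·2 + (9/59)·63 = 575/59
Fair fee = E[payout] = 575/59

575/59 dollars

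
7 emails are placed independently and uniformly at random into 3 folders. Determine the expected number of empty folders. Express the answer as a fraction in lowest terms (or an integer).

Let Xⱼ=1 if folder j is empty. P(Xⱼ=1) = ((3-1)/3)^7 = 128/2187.
By linearity, E[#empty] = 3·128/2187 = 128/729.

128/729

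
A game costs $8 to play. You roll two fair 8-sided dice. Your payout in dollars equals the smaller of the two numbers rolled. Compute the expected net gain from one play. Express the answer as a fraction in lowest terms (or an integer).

Distribution of the smaller of the two numbers rolled: 1 w.p. 15/64, 2 w.p. 13/64, 3 w.p. 11/64, 4 w.p. 9/64, 5 w.p. 7/64, 6 w.p. 5/64, …
E[payout] = (15/64)·1 + (13/64)·2 + (11/64)·3 + (9/64)·4 + (7/64)·5 + (5/64)·6 + (3/64)·7 + (1/64)·8 = 51/16
Expected profit = 51/16 − 8 = -77/16

-77/16 dollars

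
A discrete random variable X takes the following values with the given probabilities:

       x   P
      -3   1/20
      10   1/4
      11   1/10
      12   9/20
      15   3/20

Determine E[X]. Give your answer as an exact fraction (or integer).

111/10

E[X] = (1/20)·(-3) + (1/4)·10 + (1/10)·11 + (9/20)·12 + (3/20)·15
     = 111/10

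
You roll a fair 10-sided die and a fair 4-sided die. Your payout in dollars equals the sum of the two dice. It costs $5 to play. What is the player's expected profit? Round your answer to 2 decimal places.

$3.00

Distribution of the sum of the two dice: 2 w.p. 1/40, 3 w.p. 1/20, 4 w.p. 3/40, 5 w.p. 1/10, 6 w.p. 1/10, 7 w.p. 1/10, …
E[payout] = (1/40)·2 + (1/20)·3 + (3/40)·4 + (1/10)·5 + (1/10)·6 + (1/10)·7 + (1/10)·8 + (1/10)·9 + (1/10)·10 + (1/10)·11 + (3/40)·12 + (1/20)·13 + (1/40)·14 = 8
Expected profit = 8 − 5 = 3 ≈ $3.00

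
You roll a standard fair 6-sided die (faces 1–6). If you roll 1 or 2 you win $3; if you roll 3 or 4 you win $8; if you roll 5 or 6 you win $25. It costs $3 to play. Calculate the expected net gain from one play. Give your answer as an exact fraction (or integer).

$9

E[payout] = (1/3)·3 + (1/3)·8 + (1/3)·25 = 12
Expected profit = 12 − 3 = 9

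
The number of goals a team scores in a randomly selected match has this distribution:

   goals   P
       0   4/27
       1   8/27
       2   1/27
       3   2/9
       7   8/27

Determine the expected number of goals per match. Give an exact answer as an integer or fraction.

28/9

E[X] = (4/27)·0 + (8/27)·1 + (1/27)·2 + (2/9)·3 + (8/27)·7
     = 28/9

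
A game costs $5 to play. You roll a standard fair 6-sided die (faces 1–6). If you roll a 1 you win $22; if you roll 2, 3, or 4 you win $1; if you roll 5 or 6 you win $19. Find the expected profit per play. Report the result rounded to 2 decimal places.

$5.50

E[payout] = (1/2)·1 + (1/3)·19 + (1/6)·22 = 21/2
Expected profit = 21/2 − 5 = 11/2 ≈ $5.50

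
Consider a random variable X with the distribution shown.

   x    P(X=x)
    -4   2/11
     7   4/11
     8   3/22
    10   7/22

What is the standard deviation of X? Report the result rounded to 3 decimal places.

4.917

E[X] = 67/11, E[X²] = 674/11
Var(X) = E[X²] − (E[X])² = 674/11 − 4489/121 = 2925/121
SD(X) = √(2925/121) ≈ 4.917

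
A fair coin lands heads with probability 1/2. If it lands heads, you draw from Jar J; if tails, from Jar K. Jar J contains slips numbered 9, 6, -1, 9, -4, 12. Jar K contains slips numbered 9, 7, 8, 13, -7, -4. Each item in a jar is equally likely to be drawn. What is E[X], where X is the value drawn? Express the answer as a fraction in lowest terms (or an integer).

E[X | Jar J] = (9 + 6 − 1 + 9 − 4 + 12)/6 = 31/6
E[X | Jar K] = (9 + 7 + 8 + 13 − 7 − 4)/6 = 13/3
E[X] = (1/2)·31/6 + (1/2)·13/3 = 19/4

19/4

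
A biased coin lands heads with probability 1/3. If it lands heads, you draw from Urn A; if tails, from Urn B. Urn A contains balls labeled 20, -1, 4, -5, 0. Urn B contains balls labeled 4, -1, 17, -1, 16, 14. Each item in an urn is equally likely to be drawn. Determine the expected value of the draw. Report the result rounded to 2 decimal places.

6.64

E[X | Urn A] = (20 − 1 + 4 − 5 + 0)/5 = 18/5
E[X | Urn B] = (4 − 1 + 17 − 1 + 16 + 14)/6 = 49/6
E[X] = (1/3)·18/5 + (2/3)·49/6 = 299/45 ≈ 6.64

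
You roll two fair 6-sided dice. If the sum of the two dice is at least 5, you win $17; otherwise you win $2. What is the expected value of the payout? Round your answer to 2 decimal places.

E[payout] = (1/6)·2 + (5/6)·17 = 29/2
≈ $14.50

$14.50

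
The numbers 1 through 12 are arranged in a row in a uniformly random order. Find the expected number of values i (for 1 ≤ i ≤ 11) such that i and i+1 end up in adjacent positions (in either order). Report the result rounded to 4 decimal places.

For each i ∈ {1,…,11}, let Xᵢ = 1 if i and i+1 are adjacent. P(Xᵢ=1) = 2·(12−1)!/12! = 2/12.
By linearity, E[ΣXᵢ] = (11)·(2/12) = 11/6.
≈ 1.8333

1.8333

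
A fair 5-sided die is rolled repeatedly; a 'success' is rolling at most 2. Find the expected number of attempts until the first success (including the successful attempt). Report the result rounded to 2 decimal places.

2.50

For a geometric distribution, E[trials] = 1/p = 1/(2/5) = 5/2.
≈ 2.50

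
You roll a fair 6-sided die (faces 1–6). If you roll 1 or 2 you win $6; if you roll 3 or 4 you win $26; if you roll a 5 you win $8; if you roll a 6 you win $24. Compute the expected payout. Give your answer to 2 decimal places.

E[payout] = (1/3)·6 + (1/6)·8 + (1/6)·24 + (1/3)·26 = 16
≈ $16.00

$16.00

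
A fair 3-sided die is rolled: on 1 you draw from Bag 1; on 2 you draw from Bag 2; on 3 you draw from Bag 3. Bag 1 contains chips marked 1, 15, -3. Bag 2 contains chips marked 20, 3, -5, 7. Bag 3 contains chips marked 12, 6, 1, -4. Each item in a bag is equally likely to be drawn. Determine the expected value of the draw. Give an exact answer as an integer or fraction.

E[X | Bag 1] = (1 + 15 − 3)/3 = 13/3
E[X | Bag 2] = (20 + 3 − 5 + 7)/4 = 25/4
E[X | Bag 3] = (12 + 6 + 1 − 4)/4 = 15/4
E[X] = (1/3)·13/3 + (1/3)·25/4 + (1/3)·15/4 = 43/9

43/9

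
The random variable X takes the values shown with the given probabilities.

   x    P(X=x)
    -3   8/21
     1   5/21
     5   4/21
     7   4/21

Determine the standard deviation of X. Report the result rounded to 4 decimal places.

E[X] = 29/21, E[X²] = 373/21
Var(X) = E[X²] − (E[X])² = 373/21 − 841/441 = 6992/441
SD(X) = √(6992/441) ≈ 3.9818

3.9818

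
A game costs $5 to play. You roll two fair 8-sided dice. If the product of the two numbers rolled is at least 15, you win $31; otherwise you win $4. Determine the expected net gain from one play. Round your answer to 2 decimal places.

$13.77

E[payout] = (29/64)·4 + (35/64)·31 = 1201/64
Expected profit = 1201/64 − 5 = 881/64 ≈ $13.77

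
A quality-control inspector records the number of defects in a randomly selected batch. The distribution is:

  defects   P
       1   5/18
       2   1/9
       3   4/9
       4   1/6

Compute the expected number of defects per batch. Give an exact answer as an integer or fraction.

5/2

E[X] = (5/18)·1 + (1/9)·2 + (4/9)·3 + (1/6)·4
     = 5/2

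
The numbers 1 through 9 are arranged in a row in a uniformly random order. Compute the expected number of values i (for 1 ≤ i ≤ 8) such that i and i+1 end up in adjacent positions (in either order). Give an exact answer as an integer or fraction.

16/9

For each i ∈ {1,…,8}, let Xᵢ = 1 if i and i+1 are adjacent. P(Xᵢ=1) = 2·(9−1)!/9! = 2/9.
By linearity, E[ΣXᵢ] = (8)·(2/9) = 16/9.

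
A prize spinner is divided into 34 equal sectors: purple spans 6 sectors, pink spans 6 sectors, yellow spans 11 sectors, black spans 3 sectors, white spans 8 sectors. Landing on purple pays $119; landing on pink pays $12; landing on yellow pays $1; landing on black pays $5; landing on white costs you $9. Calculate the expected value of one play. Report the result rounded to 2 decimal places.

$21.76

E[payout] = (6/34)·119 + (6/34)·12 + (11/34)·1 + (3/34)·5 + (8/34)·(-9) = 370/17
≈ $21.76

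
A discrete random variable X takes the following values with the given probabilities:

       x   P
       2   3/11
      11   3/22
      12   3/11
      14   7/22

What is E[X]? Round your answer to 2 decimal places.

E[X] = (3/11)·2 + (3/22)·11 + (3/11)·12 + (7/22)·14
     = 215/22 ≈ 9.77

9.77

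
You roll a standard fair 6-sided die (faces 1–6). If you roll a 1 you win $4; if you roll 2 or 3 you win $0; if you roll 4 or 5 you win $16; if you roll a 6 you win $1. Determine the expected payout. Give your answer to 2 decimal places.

E[payout] = (1/3)·0 + (1/6)·1 + (1/6)·4 + (1/3)·16 = 37/6
≈ $6.17

$6.17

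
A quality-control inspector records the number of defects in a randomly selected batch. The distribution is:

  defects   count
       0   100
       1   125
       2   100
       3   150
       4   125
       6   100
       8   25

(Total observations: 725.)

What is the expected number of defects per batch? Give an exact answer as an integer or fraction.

83/29

Total = 725, so P(defects=0) = 100/725, etc.
E[X] = (4/29)·0 + (5/29)·1 + (4/29)·2 + (6/29)·3 + (5/29)·4 + (4/29)·6 + (1/29)·8
     = 83/29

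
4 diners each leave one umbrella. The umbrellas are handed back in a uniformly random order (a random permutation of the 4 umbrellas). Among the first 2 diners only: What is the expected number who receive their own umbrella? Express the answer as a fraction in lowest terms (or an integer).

Let Xᵢ = 1 if person i gets their own umbrella. For each i, P(Xᵢ=1) = 1/4.
By linearity of expectation, E[X₁+…+X_2] = 2·(1/4) = 1/2.

1/2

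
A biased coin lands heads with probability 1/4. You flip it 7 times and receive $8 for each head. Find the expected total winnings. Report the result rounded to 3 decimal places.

$14.000

E[#heads] = 7·1/4 = 7/4 (linearity over flips).
E[winnings] = 8·7/4 = 14.
≈ 14.000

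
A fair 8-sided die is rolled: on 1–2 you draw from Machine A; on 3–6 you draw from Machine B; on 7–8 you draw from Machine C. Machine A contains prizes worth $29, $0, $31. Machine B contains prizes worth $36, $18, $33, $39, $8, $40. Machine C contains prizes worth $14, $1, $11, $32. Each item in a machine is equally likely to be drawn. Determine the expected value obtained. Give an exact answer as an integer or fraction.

E[X | Machine A] = (29 + 0 + 31)/3 = 20
E[X | Machine B] = (36 + 18 + 33 + 39 + 8 + 40)/6 = 29
E[X | Machine C] = (14 + 1 + 11 + 32)/4 = 29/2
E[X] = (1/4)·20 + (1/2)·29 + (1/4)·29/2 = 185/8

185/8 dollars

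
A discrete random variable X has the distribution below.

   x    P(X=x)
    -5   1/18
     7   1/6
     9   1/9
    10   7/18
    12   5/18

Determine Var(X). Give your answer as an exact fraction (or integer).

1169/81

E[X] = (1/18)·(-5) + (1/6)·7 + (1/9)·9 + (7/18)·10 + (5/18)·12 = 82/9
E[X²] = (1/18)·25 + (1/6)·49 + (1/9)·81 + (7/18)·100 + (5/18)·144 = 877/9
Var(X) = 877/9 − (82/9)² = 1169/81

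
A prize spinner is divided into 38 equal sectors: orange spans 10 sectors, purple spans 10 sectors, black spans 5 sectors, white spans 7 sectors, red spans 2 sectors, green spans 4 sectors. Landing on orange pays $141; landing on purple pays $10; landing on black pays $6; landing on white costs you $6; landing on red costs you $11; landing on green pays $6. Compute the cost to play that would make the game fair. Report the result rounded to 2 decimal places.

$39.47

E[payout] = (10/38)·141 + (10/38)·10 + (5/38)·6 + (7/38)·(-6) + (2/38)·(-11) + (4/38)·6 = 750/19
Fair fee = E[payout] = 750/19 ≈ $39.47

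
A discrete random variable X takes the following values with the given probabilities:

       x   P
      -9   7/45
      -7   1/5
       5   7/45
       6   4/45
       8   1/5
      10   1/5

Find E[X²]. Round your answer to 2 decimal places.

E[X²] = (7/45)·81 + (1/5)·49 + (7/45)·25 + (4/45)·36 + (1/5)·64 + (1/5)·100
     = 2803/45 ≈ 62.29

62.29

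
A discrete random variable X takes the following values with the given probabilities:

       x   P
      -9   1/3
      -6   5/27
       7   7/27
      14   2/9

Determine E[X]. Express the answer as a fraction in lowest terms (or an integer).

22/27

E[X] = (1/3)·(-9) + (5/27)·(-6) + (7/27)·7 + (2/9)·14
     = 22/27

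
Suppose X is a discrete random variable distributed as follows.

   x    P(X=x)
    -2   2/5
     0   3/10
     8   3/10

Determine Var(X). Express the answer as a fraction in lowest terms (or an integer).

E[X] = (2/5)·(-2) + (3/10)·0 + (3/10)·8 = 8/5
E[X²] = (2/5)·4 + (3/10)·0 + (3/10)·64 = 104/5
Var(X) = 104/5 − (8/5)² = 456/25

456/25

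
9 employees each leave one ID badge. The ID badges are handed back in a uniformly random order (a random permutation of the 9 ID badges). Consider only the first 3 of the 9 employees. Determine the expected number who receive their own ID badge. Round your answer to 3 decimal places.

0.333

Let Xᵢ = 1 if person i gets their own ID badge. For each i, P(Xᵢ=1) = 1/9.
By linearity of expectation, E[X₁+…+X_3] = 3·(1/9) = 1/3.
≈ 0.333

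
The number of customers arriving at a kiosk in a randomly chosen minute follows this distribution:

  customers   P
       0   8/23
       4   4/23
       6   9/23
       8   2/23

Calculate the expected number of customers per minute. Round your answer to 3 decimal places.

E[X] = (8/23)·0 + (4/23)·4 + (9/23)·6 + (2/23)·8
     = 86/23 ≈ 3.739

3.739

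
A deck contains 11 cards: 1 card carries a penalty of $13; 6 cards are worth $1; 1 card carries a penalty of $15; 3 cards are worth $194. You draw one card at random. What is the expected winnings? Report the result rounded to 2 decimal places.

$50.91

E[payout] = (1/11)·(-13) + (6/11)·1 + (1/11)·(-15) + (3/11)·194 = 560/11
≈ $50.91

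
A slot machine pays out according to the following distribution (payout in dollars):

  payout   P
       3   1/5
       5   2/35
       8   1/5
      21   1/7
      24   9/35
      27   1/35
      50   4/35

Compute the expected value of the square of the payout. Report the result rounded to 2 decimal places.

533.69

E[X²] = (1/5)·9 + (2/35)·25 + (1/5)·64 + (1/7)·441 + (9/35)·576 + (1/35)·729 + (4/35)·2500
     = 18679/35 ≈ 533.69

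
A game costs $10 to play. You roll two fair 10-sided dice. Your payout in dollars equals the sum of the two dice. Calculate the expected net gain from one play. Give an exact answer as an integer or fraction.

$1

Distribution of the sum of the two dice: 2 w.p. 1/100, 3 w.p. 1/50, 4 w.p. 3/100, 5 w.p. 1/25, 6 w.p. 1/20, 7 w.p. 3/50, …
E[payout] = (1/100)·2 + (1/50)·3 + (3/100)·4 + (1/25)·5 + (1/20)·6 + (3/50)·7 + (7/100)·8 + (2/25)·9 + (9/100)·10 + (1/10)·11 + (9/100)·12 + (2/25)·13 + (7/100)·14 + (3/50)·15 + (1/20)·16 + (1/25)·17 + (3/100)·18 + (1/50)·19 + (1/100)·20 = 11
Expected profit = 11 − 10 = 1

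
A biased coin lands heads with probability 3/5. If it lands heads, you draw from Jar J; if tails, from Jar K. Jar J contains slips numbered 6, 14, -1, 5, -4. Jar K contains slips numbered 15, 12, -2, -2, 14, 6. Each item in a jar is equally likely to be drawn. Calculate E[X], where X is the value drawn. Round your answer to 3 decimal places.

5.267

E[X | Jar J] = (6 + 14 − 1 + 5 − 4)/5 = 4
E[X | Jar K] = (15 + 12 − 2 − 2 + 14 + 6)/6 = 43/6
E[X] = (3/5)·4 + (2/5)·43/6 = 79/15 ≈ 5.267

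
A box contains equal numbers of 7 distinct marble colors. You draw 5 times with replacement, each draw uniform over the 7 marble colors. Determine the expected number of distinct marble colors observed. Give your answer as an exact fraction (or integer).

Let Xⱼ=1 if type j appears at least once. P(Xⱼ=1) = 1 − ((7−1)/7)^5 = 9031/16807.
E[#distinct] = 7·9031/16807 = 9031/2401.

9031/2401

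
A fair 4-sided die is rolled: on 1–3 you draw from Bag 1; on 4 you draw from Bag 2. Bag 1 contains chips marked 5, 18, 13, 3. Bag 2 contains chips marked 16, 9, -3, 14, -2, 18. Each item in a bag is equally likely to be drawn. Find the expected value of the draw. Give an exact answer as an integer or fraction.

E[X | Bag 1] = (5 + 18 + 13 + 3)/4 = 39/4
E[X | Bag 2] = (16 + 9 − 3 + 14 − 2 + 18)/6 = 26/3
E[X] = (3/4)·39/4 + (1/4)·26/3 = 455/48

455/48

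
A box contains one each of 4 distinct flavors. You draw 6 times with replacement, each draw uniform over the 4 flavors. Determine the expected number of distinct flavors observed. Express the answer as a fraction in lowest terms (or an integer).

Let Xⱼ=1 if type j appears at least once. P(Xⱼ=1) = 1 − ((4−1)/4)^6 = 3367/4096.
E[#distinct] = 4·3367/4096 = 3367/1024.

3367/1024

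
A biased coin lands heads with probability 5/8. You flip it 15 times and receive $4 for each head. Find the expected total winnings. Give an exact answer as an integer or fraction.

E[#heads] = 15·5/8 = 75/8 (linearity over flips).
E[winnings] = 4·75/8 = 75/2.

75/2 dollars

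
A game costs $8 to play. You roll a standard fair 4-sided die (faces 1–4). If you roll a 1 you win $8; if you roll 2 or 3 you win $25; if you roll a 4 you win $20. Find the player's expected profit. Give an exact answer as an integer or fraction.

E[payout] = (1/4)·8 + (1/4)·20 + (1/2)·25 = 39/2
Expected profit = 39/2 − 8 = 23/2

23/2 dollars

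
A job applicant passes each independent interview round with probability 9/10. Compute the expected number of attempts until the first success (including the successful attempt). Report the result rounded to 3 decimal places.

For a geometric distribution, E[trials] = 1/p = 1/(9/10) = 10/9.
≈ 1.111

1.111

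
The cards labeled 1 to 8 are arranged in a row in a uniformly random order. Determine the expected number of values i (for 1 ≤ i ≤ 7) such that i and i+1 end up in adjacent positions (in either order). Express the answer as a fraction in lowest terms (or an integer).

7/4

For each i ∈ {1,…,7}, let Xᵢ = 1 if i and i+1 are adjacent. P(Xᵢ=1) = 2·(8−1)!/8! = 2/8.
By linearity, E[ΣXᵢ] = (7)·(2/8) = 7/4.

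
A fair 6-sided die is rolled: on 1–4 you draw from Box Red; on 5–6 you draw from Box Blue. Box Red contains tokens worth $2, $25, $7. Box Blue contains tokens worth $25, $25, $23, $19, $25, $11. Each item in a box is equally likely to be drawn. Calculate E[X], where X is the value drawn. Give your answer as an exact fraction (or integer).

E[X | Box Red] = (2 + 25 + 7)/3 = 34/3
E[X | Box Blue] = (25 + 25 + 23 + 19 + 25 + 11)/6 = 64/3
E[X] = (2/3)·34/3 + (1/3)·64/3 = 44/3

44/3 dollars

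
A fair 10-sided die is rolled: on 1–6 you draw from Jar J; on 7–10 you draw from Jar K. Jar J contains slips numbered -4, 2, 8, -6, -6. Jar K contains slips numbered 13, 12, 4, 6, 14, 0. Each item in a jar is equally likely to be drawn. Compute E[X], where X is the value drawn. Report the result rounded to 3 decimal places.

E[X | Jar J] = (-4 + 2 + 8 − 6 − 6)/5 = -6/5
E[X | Jar K] = (13 + 12 + 4 + 6 + 14 + 0)/6 = 49/6
E[X] = (3/5)·(-6/5) + (2/5)·49/6 = 191/75 ≈ 2.547

2.547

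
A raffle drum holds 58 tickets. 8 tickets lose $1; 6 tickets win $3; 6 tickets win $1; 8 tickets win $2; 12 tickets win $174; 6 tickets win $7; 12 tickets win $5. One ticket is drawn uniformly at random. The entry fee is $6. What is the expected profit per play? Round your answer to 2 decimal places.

$32.31

E[payout] = (8/58)·(-1) + (6/58)·3 + (6/58)·1 + (8/58)·2 + (12/58)·174 + (6/58)·7 + (12/58)·5 = 1111/29
Expected profit = 1111/29 − 6 = 937/29 ≈ $32.31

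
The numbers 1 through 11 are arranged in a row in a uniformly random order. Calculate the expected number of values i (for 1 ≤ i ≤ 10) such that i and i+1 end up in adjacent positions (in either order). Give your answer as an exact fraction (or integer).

For each i ∈ {1,…,10}, let Xᵢ = 1 if i and i+1 are adjacent. P(Xᵢ=1) = 2·(11−1)!/11! = 2/11.
By linearity, E[ΣXᵢ] = (10)·(2/11) = 20/11.

20/11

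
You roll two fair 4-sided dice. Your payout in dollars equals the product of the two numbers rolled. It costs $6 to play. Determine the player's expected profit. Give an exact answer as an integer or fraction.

1/4 dollars

Distribution of the product of the two numbers rolled: 1 w.p. 1/16, 2 w.p. 1/8, 3 w.p. 1/8, 4 w.p. 3/16, 6 w.p. 1/8, 8 w.p. 1/8, …
E[payout] = (1/16)·1 + (1/8)·2 + (1/8)·3 + (3/16)·4 + (1/8)·6 + (1/8)·8 + (1/16)·9 + (1/8)·12 + (1/16)·16 = 25/4
Expected profit = 25/4 − 6 = 1/4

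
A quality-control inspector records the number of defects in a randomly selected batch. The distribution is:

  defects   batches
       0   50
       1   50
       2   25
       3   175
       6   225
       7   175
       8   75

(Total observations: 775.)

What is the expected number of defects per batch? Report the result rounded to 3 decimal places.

4.903

Total = 775, so P(defects=0) = 50/775, etc.
E[X] = (2/31)·0 + (2/31)·1 + (1/31)·2 + (7/31)·3 + (9/31)·6 + (7/31)·7 + (3/31)·8
     = 152/31 ≈ 4.903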